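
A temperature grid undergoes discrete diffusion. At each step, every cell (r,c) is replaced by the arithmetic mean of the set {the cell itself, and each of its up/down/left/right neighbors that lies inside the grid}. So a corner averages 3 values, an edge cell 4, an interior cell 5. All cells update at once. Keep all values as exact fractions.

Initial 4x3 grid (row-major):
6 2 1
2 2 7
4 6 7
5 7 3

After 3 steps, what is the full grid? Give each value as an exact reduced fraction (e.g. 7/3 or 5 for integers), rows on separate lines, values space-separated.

Answer: 3679/1080 9967/2880 7943/2160
5539/1440 2407/600 379/90
6511/1440 239/50 3583/720
1339/270 1657/320 11617/2160

Derivation:
After step 1:
  10/3 11/4 10/3
  7/2 19/5 17/4
  17/4 26/5 23/4
  16/3 21/4 17/3
After step 2:
  115/36 793/240 31/9
  893/240 39/10 257/60
  1097/240 97/20 313/60
  89/18 429/80 50/9
After step 3:
  3679/1080 9967/2880 7943/2160
  5539/1440 2407/600 379/90
  6511/1440 239/50 3583/720
  1339/270 1657/320 11617/2160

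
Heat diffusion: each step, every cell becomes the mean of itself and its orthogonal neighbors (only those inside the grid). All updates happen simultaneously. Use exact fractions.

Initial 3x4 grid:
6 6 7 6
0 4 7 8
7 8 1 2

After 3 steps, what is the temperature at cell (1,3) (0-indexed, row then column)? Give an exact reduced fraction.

Step 1: cell (1,3) = 23/4
Step 2: cell (1,3) = 1309/240
Step 3: cell (1,3) = 78983/14400
Full grid after step 3:
  349/72 12733/2400 13993/2400 541/90
  22871/4800 1263/250 16061/3000 78983/14400
  227/48 1451/300 17627/3600 10609/2160

Answer: 78983/14400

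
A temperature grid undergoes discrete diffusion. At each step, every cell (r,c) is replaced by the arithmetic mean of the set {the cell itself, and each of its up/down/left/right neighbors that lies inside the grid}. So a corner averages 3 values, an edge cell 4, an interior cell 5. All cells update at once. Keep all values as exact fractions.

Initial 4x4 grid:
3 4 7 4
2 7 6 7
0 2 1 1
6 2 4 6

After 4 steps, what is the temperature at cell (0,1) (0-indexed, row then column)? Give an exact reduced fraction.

Answer: 50989/12000

Derivation:
Step 1: cell (0,1) = 21/4
Step 2: cell (0,1) = 177/40
Step 3: cell (0,1) = 1779/400
Step 4: cell (0,1) = 50989/12000
Full grid after step 4:
  2329/600 50989/12000 57397/12000 11803/2400
  125927/36000 58489/15000 257953/60000 329347/72000
  336257/108000 602461/180000 168193/45000 845713/216000
  190759/64800 674659/216000 730723/216000 58297/16200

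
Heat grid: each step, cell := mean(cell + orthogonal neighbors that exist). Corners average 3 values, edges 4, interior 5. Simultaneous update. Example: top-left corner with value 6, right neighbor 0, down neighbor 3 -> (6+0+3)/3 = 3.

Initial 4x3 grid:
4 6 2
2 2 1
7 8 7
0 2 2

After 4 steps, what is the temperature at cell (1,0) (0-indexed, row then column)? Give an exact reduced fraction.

Answer: 1537/400

Derivation:
Step 1: cell (1,0) = 15/4
Step 2: cell (1,0) = 79/20
Step 3: cell (1,0) = 39/10
Step 4: cell (1,0) = 1537/400
Full grid after step 4:
  1799/480 105139/28800 15401/4320
  1537/400 1819/480 13333/3600
  6971/1800 1391/360 41501/10800
  2729/720 165179/43200 6199/1620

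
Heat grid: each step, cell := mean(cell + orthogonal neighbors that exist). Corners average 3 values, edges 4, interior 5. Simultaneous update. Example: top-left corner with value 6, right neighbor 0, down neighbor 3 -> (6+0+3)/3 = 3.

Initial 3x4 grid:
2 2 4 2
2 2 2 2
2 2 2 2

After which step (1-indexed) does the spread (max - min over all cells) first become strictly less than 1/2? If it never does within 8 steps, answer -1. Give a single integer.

Step 1: max=8/3, min=2, spread=2/3
Step 2: max=151/60, min=2, spread=31/60
Step 3: max=1291/540, min=2, spread=211/540
  -> spread < 1/2 first at step 3
Step 4: max=124897/54000, min=1847/900, spread=14077/54000
Step 5: max=1112407/486000, min=111683/54000, spread=5363/24300
Step 6: max=32900809/14580000, min=62869/30000, spread=93859/583200
Step 7: max=1959874481/874800000, min=102536467/48600000, spread=4568723/34992000
Step 8: max=116756435629/52488000000, min=3097618889/1458000000, spread=8387449/83980800

Answer: 3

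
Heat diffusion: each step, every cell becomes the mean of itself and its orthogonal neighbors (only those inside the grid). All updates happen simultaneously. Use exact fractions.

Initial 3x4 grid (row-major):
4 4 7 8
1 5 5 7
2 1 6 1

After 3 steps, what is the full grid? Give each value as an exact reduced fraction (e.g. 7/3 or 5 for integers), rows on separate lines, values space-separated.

After step 1:
  3 5 6 22/3
  3 16/5 6 21/4
  4/3 7/2 13/4 14/3
After step 2:
  11/3 43/10 73/12 223/36
  79/30 207/50 237/50 93/16
  47/18 677/240 209/48 79/18
After step 3:
  53/15 1819/400 9593/1800 2605/432
  5873/1800 22361/6000 2513/500 25363/4800
  5807/2160 25067/7200 29347/7200 131/27

Answer: 53/15 1819/400 9593/1800 2605/432
5873/1800 22361/6000 2513/500 25363/4800
5807/2160 25067/7200 29347/7200 131/27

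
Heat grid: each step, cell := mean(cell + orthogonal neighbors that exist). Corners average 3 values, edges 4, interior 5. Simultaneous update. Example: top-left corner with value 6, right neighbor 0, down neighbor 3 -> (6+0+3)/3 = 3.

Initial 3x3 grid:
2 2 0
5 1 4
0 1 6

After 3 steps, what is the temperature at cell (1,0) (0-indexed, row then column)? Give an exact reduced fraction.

Answer: 2581/1200

Derivation:
Step 1: cell (1,0) = 2
Step 2: cell (1,0) = 12/5
Step 3: cell (1,0) = 2581/1200
Full grid after step 3:
  1607/720 10099/4800 209/90
  2581/1200 904/375 34847/14400
  209/90 8543/3600 5851/2160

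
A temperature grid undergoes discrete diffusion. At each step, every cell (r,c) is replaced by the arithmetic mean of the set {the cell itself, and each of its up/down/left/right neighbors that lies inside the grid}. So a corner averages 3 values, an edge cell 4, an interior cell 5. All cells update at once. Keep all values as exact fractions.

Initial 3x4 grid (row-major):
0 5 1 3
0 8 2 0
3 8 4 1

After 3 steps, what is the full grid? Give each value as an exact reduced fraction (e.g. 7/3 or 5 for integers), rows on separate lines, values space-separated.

After step 1:
  5/3 7/2 11/4 4/3
  11/4 23/5 3 3/2
  11/3 23/4 15/4 5/3
After step 2:
  95/36 751/240 127/48 67/36
  761/240 98/25 78/25 15/8
  73/18 533/120 85/24 83/36
After step 3:
  1609/540 22201/7200 19361/7200 919/432
  49627/14400 10669/3000 6041/2000 5497/2400
  8401/2160 14363/3600 3017/900 139/54

Answer: 1609/540 22201/7200 19361/7200 919/432
49627/14400 10669/3000 6041/2000 5497/2400
8401/2160 14363/3600 3017/900 139/54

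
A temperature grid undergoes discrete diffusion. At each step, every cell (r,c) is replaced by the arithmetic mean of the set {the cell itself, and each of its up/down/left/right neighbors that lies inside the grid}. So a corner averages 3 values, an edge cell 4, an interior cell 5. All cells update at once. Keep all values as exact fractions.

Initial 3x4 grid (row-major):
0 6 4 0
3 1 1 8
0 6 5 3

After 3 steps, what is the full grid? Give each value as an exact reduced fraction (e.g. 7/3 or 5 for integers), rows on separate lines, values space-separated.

Answer: 313/120 567/200 1289/400 1273/360
187/75 5997/2000 20951/6000 6593/1800
1973/720 7429/2400 26327/7200 8663/2160

Derivation:
After step 1:
  3 11/4 11/4 4
  1 17/5 19/5 3
  3 3 15/4 16/3
After step 2:
  9/4 119/40 133/40 13/4
  13/5 279/100 167/50 121/30
  7/3 263/80 953/240 145/36
After step 3:
  313/120 567/200 1289/400 1273/360
  187/75 5997/2000 20951/6000 6593/1800
  1973/720 7429/2400 26327/7200 8663/2160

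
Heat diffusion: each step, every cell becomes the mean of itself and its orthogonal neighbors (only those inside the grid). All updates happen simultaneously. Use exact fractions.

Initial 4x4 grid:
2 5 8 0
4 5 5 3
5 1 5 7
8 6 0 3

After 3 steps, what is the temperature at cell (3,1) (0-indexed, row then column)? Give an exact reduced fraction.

Step 1: cell (3,1) = 15/4
Step 2: cell (3,1) = 1079/240
Step 3: cell (3,1) = 6103/1440
Full grid after step 3:
  113/27 15863/3600 15359/3600 9247/2160
  15833/3600 3167/750 26209/6000 29263/7200
  3197/720 26537/6000 2381/600 28967/7200
  10199/2160 6103/1440 28907/7200 4003/1080

Answer: 6103/1440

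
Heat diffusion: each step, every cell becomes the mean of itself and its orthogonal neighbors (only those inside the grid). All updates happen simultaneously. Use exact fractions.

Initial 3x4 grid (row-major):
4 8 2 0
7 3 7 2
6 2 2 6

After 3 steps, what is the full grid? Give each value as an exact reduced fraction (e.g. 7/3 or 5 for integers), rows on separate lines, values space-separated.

Answer: 5647/1080 7979/1800 7019/1800 6677/2160
8669/1800 7007/1500 21673/6000 50267/14400
191/40 831/200 7169/1800 7337/2160

Derivation:
After step 1:
  19/3 17/4 17/4 4/3
  5 27/5 16/5 15/4
  5 13/4 17/4 10/3
After step 2:
  187/36 607/120 391/120 28/9
  163/30 211/50 417/100 697/240
  53/12 179/40 421/120 34/9
After step 3:
  5647/1080 7979/1800 7019/1800 6677/2160
  8669/1800 7007/1500 21673/6000 50267/14400
  191/40 831/200 7169/1800 7337/2160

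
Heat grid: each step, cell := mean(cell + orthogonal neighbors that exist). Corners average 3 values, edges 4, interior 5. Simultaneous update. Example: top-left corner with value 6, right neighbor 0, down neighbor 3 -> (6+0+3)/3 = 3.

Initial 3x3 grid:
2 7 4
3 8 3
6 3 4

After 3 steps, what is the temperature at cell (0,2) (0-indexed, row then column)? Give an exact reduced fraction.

Answer: 628/135

Derivation:
Step 1: cell (0,2) = 14/3
Step 2: cell (0,2) = 44/9
Step 3: cell (0,2) = 628/135
Full grid after step 3:
  206/45 69101/14400 628/135
  22417/4800 569/125 22417/4800
  67/15 66301/14400 593/135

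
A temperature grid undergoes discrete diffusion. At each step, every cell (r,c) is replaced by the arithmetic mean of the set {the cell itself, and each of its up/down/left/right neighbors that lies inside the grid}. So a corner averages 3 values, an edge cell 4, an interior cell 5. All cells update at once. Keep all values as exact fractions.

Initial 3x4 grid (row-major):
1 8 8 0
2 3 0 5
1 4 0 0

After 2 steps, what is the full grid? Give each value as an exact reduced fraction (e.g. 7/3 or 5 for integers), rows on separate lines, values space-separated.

Answer: 125/36 241/60 62/15 115/36
223/80 307/100 257/100 209/80
73/36 131/60 59/30 47/36

Derivation:
After step 1:
  11/3 5 4 13/3
  7/4 17/5 16/5 5/4
  7/3 2 1 5/3
After step 2:
  125/36 241/60 62/15 115/36
  223/80 307/100 257/100 209/80
  73/36 131/60 59/30 47/36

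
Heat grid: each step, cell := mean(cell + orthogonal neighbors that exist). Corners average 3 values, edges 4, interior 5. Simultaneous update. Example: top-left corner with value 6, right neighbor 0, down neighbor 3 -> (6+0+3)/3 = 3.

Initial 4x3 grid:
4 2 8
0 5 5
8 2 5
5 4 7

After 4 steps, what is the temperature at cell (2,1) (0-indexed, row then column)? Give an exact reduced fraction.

Step 1: cell (2,1) = 24/5
Step 2: cell (2,1) = 103/25
Step 3: cell (2,1) = 586/125
Step 4: cell (2,1) = 88739/20000
Full grid after step 4:
  168839/43200 1166171/288000 194939/43200
  140707/36000 522109/120000 6743/1500
  475121/108000 88739/20000 64937/13500
  293641/64800 230041/48000 310691/64800

Answer: 88739/20000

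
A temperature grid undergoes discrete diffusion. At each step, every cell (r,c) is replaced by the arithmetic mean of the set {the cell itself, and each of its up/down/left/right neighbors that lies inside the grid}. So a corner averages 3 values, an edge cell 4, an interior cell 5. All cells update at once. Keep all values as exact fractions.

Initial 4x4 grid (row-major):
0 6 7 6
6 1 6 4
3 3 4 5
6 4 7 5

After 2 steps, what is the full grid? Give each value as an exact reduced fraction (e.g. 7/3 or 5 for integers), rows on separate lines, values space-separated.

Answer: 10/3 363/80 1189/240 103/18
77/20 89/25 253/50 1189/240
43/12 219/50 219/50 245/48
83/18 13/3 31/6 91/18

Derivation:
After step 1:
  4 7/2 25/4 17/3
  5/2 22/5 22/5 21/4
  9/2 3 5 9/2
  13/3 5 5 17/3
After step 2:
  10/3 363/80 1189/240 103/18
  77/20 89/25 253/50 1189/240
  43/12 219/50 219/50 245/48
  83/18 13/3 31/6 91/18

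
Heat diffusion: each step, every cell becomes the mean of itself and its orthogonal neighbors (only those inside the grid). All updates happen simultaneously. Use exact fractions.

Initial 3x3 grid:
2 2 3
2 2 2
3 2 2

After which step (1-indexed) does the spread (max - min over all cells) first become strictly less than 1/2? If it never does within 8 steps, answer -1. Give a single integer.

Step 1: max=7/3, min=2, spread=1/3
  -> spread < 1/2 first at step 1
Step 2: max=41/18, min=103/48, spread=19/144
Step 3: max=6329/2880, min=155/72, spread=43/960
Step 4: max=28447/12960, min=375703/172800, spread=10771/518400
Step 5: max=22657241/10368000, min=564283/259200, spread=85921/10368000
Step 6: max=101892703/46656000, min=1356243127/622080000, spread=6978739/1866240000
Step 7: max=81464400569/37324800000, min=8479255007/3888000000, spread=317762509/186624000000
Step 8: max=509073062929/233280000000, min=4885356105943/2239488000000, spread=8726490877/11197440000000

Answer: 1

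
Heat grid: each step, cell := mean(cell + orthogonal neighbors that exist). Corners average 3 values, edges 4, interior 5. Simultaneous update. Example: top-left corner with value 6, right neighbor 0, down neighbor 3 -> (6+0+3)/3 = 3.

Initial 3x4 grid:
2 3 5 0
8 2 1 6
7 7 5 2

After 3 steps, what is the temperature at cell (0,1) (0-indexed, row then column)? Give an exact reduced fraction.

Step 1: cell (0,1) = 3
Step 2: cell (0,1) = 827/240
Step 3: cell (0,1) = 5347/1440
Full grid after step 3:
  2273/540 5347/1440 907/288 3389/1080
  2759/576 1271/300 737/200 3103/960
  11567/2160 3491/720 145/36 8093/2160

Answer: 5347/1440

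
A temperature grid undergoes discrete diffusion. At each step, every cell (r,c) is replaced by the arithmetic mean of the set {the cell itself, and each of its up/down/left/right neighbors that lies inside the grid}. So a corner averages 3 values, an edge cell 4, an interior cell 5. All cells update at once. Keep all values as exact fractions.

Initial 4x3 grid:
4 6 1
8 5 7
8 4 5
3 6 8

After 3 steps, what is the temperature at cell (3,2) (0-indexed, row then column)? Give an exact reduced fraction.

Answer: 12371/2160

Derivation:
Step 1: cell (3,2) = 19/3
Step 2: cell (3,2) = 211/36
Step 3: cell (3,2) = 12371/2160
Full grid after step 3:
  199/36 9109/1800 1069/216
  6751/1200 16469/3000 18503/3600
  20783/3600 11251/2000 20233/3600
  12301/2160 27419/4800 12371/2160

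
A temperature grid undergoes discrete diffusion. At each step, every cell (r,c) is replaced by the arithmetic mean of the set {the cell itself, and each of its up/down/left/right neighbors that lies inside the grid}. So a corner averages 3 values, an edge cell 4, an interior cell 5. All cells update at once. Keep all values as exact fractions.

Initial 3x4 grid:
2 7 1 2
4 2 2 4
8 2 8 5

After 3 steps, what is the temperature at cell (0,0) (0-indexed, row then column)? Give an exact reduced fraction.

Step 1: cell (0,0) = 13/3
Step 2: cell (0,0) = 34/9
Step 3: cell (0,0) = 509/135
Full grid after step 3:
  509/135 6257/1800 11419/3600 6809/2160
  2429/600 7633/2000 3679/1000 5749/1600
  9349/2160 31003/7200 30163/7200 4547/1080

Answer: 509/135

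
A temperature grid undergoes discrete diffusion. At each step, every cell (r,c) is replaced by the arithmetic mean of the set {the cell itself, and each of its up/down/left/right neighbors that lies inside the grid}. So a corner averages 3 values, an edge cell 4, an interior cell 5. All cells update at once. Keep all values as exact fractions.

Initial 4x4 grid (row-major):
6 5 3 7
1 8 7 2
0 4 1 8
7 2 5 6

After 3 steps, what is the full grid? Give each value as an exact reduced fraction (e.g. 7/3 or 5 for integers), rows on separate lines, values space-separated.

Answer: 641/144 347/75 377/75 3499/720
9499/2400 8987/2000 9133/2000 4063/800
589/160 7627/2000 28151/6000 33647/7200
163/48 239/60 3829/900 2149/432

Derivation:
After step 1:
  4 11/2 11/2 4
  15/4 5 21/5 6
  3 3 5 17/4
  3 9/2 7/2 19/3
After step 2:
  53/12 5 24/5 31/6
  63/16 429/100 257/50 369/80
  51/16 41/10 399/100 259/48
  7/2 7/2 29/6 169/36
After step 3:
  641/144 347/75 377/75 3499/720
  9499/2400 8987/2000 9133/2000 4063/800
  589/160 7627/2000 28151/6000 33647/7200
  163/48 239/60 3829/900 2149/432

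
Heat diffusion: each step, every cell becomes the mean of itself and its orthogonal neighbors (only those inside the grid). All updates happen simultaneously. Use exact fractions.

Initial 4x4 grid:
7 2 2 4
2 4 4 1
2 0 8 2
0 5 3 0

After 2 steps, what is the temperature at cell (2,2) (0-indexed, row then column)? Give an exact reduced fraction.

Answer: 71/20

Derivation:
Step 1: cell (2,2) = 17/5
Step 2: cell (2,2) = 71/20
Full grid after step 2:
  67/18 769/240 773/240 97/36
  649/240 7/2 307/100 349/120
  653/240 63/25 71/20 317/120
  16/9 91/30 83/30 101/36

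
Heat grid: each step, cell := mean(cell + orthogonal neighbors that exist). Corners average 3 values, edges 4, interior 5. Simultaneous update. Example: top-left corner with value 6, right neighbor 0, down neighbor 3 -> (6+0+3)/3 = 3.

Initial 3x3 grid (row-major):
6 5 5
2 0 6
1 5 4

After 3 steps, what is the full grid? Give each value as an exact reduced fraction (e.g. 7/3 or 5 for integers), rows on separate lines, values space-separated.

Answer: 7961/2160 13883/3600 9431/2160
4973/1600 11167/3000 56707/14400
6571/2160 23191/7200 929/240

Derivation:
After step 1:
  13/3 4 16/3
  9/4 18/5 15/4
  8/3 5/2 5
After step 2:
  127/36 259/60 157/36
  257/80 161/50 1061/240
  89/36 413/120 15/4
After step 3:
  7961/2160 13883/3600 9431/2160
  4973/1600 11167/3000 56707/14400
  6571/2160 23191/7200 929/240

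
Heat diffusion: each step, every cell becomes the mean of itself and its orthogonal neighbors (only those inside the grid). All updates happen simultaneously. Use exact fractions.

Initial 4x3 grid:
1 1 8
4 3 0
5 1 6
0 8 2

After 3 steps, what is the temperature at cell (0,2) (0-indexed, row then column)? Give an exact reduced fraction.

Step 1: cell (0,2) = 3
Step 2: cell (0,2) = 7/2
Step 3: cell (0,2) = 707/240
Full grid after step 3:
  116/45 14731/4800 707/240
  7393/2400 2787/1000 4159/1200
  21659/7200 5473/1500 5921/1800
  4003/1080 49223/14400 8501/2160

Answer: 707/240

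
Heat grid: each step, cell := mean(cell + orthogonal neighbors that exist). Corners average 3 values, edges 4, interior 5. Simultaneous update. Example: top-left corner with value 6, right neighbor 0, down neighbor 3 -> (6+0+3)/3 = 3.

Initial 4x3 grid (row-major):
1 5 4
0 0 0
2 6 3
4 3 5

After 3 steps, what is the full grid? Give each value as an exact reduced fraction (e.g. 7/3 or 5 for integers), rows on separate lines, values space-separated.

Answer: 493/240 1031/480 1789/720
65/32 489/200 239/96
443/160 1681/600 4547/1440
2251/720 5069/1440 7423/2160

Derivation:
After step 1:
  2 5/2 3
  3/4 11/5 7/4
  3 14/5 7/2
  3 9/2 11/3
After step 2:
  7/4 97/40 29/12
  159/80 2 209/80
  191/80 16/5 703/240
  7/2 419/120 35/9
After step 3:
  493/240 1031/480 1789/720
  65/32 489/200 239/96
  443/160 1681/600 4547/1440
  2251/720 5069/1440 7423/2160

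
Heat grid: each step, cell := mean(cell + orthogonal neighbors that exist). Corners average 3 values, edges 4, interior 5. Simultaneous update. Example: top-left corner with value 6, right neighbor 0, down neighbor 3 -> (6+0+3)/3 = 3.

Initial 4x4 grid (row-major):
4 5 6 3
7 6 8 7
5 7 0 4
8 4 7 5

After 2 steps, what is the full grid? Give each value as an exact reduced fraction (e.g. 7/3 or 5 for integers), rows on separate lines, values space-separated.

Answer: 193/36 1361/240 1289/240 49/9
1451/240 543/100 141/25 607/120
1339/240 589/100 23/5 601/120
227/36 617/120 631/120 40/9

Derivation:
After step 1:
  16/3 21/4 11/2 16/3
  11/2 33/5 27/5 11/2
  27/4 22/5 26/5 4
  17/3 13/2 4 16/3
After step 2:
  193/36 1361/240 1289/240 49/9
  1451/240 543/100 141/25 607/120
  1339/240 589/100 23/5 601/120
  227/36 617/120 631/120 40/9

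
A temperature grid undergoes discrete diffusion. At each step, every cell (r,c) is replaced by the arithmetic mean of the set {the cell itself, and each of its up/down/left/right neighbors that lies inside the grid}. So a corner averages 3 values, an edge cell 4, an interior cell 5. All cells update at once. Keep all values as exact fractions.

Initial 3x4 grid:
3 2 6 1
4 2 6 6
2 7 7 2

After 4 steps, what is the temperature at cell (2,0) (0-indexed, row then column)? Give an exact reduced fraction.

Step 1: cell (2,0) = 13/3
Step 2: cell (2,0) = 139/36
Step 3: cell (2,0) = 8687/2160
Step 4: cell (2,0) = 520057/129600
Full grid after step 4:
  153719/43200 34133/9000 55607/13500 551137/129600
  3254513/864000 1458187/360000 1570087/360000 3892493/864000
  520057/129600 232673/54000 83101/18000 202079/43200

Answer: 520057/129600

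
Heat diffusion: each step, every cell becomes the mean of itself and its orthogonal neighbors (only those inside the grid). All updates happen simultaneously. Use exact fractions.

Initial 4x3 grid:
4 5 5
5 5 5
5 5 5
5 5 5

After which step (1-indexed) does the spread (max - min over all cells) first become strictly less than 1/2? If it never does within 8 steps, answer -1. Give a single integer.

Step 1: max=5, min=14/3, spread=1/3
  -> spread < 1/2 first at step 1
Step 2: max=5, min=85/18, spread=5/18
Step 3: max=5, min=1039/216, spread=41/216
Step 4: max=5, min=125383/25920, spread=4217/25920
Step 5: max=35921/7200, min=7566851/1555200, spread=38417/311040
Step 6: max=717403/144000, min=455359789/93312000, spread=1903471/18662400
Step 7: max=21484241/4320000, min=27392610911/5598720000, spread=18038617/223948800
Step 8: max=1931073241/388800000, min=1646347817149/335923200000, spread=883978523/13436928000

Answer: 1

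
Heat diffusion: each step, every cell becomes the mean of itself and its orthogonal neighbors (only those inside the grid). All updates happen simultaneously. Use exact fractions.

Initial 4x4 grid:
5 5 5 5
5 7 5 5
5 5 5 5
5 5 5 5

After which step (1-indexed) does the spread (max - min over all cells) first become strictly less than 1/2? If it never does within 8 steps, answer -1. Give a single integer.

Step 1: max=11/2, min=5, spread=1/2
Step 2: max=136/25, min=5, spread=11/25
  -> spread < 1/2 first at step 2
Step 3: max=6367/1200, min=5, spread=367/1200
Step 4: max=28571/5400, min=1513/300, spread=1337/5400
Step 5: max=851669/162000, min=45469/9000, spread=33227/162000
Step 6: max=25514327/4860000, min=274049/54000, spread=849917/4860000
Step 7: max=762714347/145800000, min=4118533/810000, spread=21378407/145800000
Step 8: max=22836462371/4374000000, min=1238688343/243000000, spread=540072197/4374000000

Answer: 2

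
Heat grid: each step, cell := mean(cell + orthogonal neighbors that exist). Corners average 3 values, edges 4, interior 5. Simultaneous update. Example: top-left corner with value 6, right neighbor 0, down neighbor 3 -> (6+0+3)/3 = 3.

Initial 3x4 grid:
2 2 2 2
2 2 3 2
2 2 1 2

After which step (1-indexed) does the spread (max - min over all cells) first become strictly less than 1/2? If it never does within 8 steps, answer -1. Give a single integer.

Answer: 2

Derivation:
Step 1: max=9/4, min=5/3, spread=7/12
Step 2: max=13/6, min=89/48, spread=5/16
  -> spread < 1/2 first at step 2
Step 3: max=5089/2400, min=209/108, spread=4001/21600
Step 4: max=10007/4800, min=424759/216000, spread=6389/54000
Step 5: max=123881/60000, min=33472/16875, spread=1753/21600
Step 6: max=319096693/155520000, min=77554517/38880000, spread=71029/1244160
Step 7: max=7939847473/3888000000, min=1946507587/972000000, spread=410179/10368000
Step 8: max=1140699419933/559872000000, min=280892386577/139968000000, spread=45679663/1492992000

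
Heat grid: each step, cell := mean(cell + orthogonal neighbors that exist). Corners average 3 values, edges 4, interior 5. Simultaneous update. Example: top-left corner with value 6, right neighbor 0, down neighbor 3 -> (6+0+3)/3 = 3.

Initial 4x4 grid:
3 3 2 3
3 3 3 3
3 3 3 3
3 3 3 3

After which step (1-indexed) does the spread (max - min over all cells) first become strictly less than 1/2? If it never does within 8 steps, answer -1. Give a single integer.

Answer: 1

Derivation:
Step 1: max=3, min=8/3, spread=1/3
  -> spread < 1/2 first at step 1
Step 2: max=3, min=329/120, spread=31/120
Step 3: max=3, min=3029/1080, spread=211/1080
Step 4: max=3, min=307157/108000, spread=16843/108000
Step 5: max=26921/9000, min=2777357/972000, spread=130111/972000
Step 6: max=1612841/540000, min=83837633/29160000, spread=3255781/29160000
Step 7: max=1608893/540000, min=2524046309/874800000, spread=82360351/874800000
Step 8: max=289093559/97200000, min=75980683109/26244000000, spread=2074577821/26244000000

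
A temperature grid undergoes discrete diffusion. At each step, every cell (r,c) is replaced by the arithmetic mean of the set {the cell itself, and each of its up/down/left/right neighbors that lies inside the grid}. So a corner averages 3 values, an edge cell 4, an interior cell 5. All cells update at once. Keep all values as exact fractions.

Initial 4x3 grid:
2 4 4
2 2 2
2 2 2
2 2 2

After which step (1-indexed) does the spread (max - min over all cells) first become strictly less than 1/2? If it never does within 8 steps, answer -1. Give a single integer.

Answer: 6

Derivation:
Step 1: max=10/3, min=2, spread=4/3
Step 2: max=53/18, min=2, spread=17/18
Step 3: max=3007/1080, min=2, spread=847/1080
Step 4: max=43031/16200, min=458/225, spread=2011/3240
Step 5: max=5018783/1944000, min=111713/54000, spread=199423/388800
Step 6: max=294184867/116640000, min=2275249/1080000, spread=1938319/4665600
  -> spread < 1/2 first at step 6
Step 7: max=17358477053/6998400000, min=207844199/97200000, spread=95747789/279936000
Step 8: max=1027377255127/419904000000, min=12637143941/5832000000, spread=940023131/3359232000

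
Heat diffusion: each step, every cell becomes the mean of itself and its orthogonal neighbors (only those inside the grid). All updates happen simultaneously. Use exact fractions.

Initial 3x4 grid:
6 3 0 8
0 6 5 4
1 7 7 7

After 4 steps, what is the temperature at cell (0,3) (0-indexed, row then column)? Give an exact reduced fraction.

Answer: 102277/21600

Derivation:
Step 1: cell (0,3) = 4
Step 2: cell (0,3) = 14/3
Step 3: cell (0,3) = 3313/720
Step 4: cell (0,3) = 102277/21600
Full grid after step 4:
  156899/43200 94843/24000 316069/72000 102277/21600
  3268843/864000 1505657/360000 47787/10000 181927/36000
  519797/129600 967837/216000 364319/72000 116527/21600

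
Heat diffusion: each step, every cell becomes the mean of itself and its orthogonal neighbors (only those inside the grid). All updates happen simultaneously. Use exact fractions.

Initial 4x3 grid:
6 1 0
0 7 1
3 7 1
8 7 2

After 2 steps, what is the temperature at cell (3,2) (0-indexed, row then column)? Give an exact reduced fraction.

Answer: 145/36

Derivation:
Step 1: cell (3,2) = 10/3
Step 2: cell (3,2) = 145/36
Full grid after step 2:
  59/18 97/40 77/36
  421/120 359/100 133/60
  39/8 429/100 10/3
  11/2 61/12 145/36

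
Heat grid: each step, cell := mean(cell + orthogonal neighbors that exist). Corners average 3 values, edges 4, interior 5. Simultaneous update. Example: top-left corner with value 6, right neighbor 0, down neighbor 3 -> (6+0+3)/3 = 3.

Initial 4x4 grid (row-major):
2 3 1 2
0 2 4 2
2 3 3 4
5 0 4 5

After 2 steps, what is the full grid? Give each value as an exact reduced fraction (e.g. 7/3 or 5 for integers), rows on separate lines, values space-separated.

Answer: 31/18 257/120 257/120 43/18
121/60 103/50 139/50 317/120
25/12 27/10 29/10 433/120
47/18 31/12 209/60 65/18

Derivation:
After step 1:
  5/3 2 5/2 5/3
  3/2 12/5 12/5 3
  5/2 2 18/5 7/2
  7/3 3 3 13/3
After step 2:
  31/18 257/120 257/120 43/18
  121/60 103/50 139/50 317/120
  25/12 27/10 29/10 433/120
  47/18 31/12 209/60 65/18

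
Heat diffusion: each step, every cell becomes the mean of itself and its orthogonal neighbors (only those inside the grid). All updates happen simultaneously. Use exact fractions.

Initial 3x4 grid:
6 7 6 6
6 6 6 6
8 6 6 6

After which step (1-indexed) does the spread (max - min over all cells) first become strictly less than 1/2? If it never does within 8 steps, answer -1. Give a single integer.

Answer: 3

Derivation:
Step 1: max=20/3, min=6, spread=2/3
Step 2: max=59/9, min=6, spread=5/9
Step 3: max=1739/270, min=145/24, spread=431/1080
  -> spread < 1/2 first at step 3
Step 4: max=414217/64800, min=54631/9000, spread=104369/324000
Step 5: max=24700373/3888000, min=822641/135000, spread=5041561/19440000
Step 6: max=1475897527/233280000, min=198095701/32400000, spread=248042399/1166400000
Step 7: max=88261941293/13996800000, min=5959204267/972000000, spread=12246999241/69984000000
Step 8: max=5282319899287/839808000000, min=716788679731/116640000000, spread=607207026119/4199040000000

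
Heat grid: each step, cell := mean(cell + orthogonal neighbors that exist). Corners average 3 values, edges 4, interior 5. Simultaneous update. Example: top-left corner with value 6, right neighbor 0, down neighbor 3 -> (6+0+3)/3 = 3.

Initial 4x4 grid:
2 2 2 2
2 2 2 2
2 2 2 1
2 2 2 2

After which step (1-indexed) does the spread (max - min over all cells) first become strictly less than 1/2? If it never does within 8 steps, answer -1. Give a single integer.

Answer: 1

Derivation:
Step 1: max=2, min=5/3, spread=1/3
  -> spread < 1/2 first at step 1
Step 2: max=2, min=209/120, spread=31/120
Step 3: max=2, min=1949/1080, spread=211/1080
Step 4: max=2, min=199157/108000, spread=16843/108000
Step 5: max=17921/9000, min=1805357/972000, spread=130111/972000
Step 6: max=1072841/540000, min=54677633/29160000, spread=3255781/29160000
Step 7: max=1068893/540000, min=1649246309/874800000, spread=82360351/874800000
Step 8: max=191893559/97200000, min=49736683109/26244000000, spread=2074577821/26244000000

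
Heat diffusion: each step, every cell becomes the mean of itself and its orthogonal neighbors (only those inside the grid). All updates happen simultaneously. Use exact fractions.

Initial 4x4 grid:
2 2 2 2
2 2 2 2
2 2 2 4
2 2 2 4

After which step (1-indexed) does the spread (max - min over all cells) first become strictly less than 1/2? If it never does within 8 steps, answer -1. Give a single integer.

Answer: 6

Derivation:
Step 1: max=10/3, min=2, spread=4/3
Step 2: max=53/18, min=2, spread=17/18
Step 3: max=374/135, min=2, spread=104/135
Step 4: max=5332/2025, min=2, spread=1282/2025
Step 5: max=154801/60750, min=9079/4500, spread=64469/121500
Step 6: max=18079831/7290000, min=549529/270000, spread=810637/1822500
  -> spread < 1/2 first at step 6
Step 7: max=531681073/218700000, min=1110953/540000, spread=20436277/54675000
Step 8: max=15691353403/6561000000, min=100968241/48600000, spread=515160217/1640250000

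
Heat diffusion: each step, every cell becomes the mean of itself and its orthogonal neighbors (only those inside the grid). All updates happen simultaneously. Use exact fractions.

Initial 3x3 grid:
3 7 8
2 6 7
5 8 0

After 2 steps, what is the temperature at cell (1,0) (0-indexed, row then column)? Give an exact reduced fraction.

Step 1: cell (1,0) = 4
Step 2: cell (1,0) = 19/4
Full grid after step 2:
  14/3 35/6 223/36
  19/4 26/5 283/48
  55/12 83/16 5

Answer: 19/4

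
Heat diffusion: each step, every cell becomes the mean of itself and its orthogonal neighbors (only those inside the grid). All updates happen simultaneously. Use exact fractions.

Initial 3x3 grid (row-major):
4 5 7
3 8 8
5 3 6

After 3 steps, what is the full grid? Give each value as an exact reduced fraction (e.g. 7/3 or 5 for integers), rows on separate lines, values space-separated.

After step 1:
  4 6 20/3
  5 27/5 29/4
  11/3 11/2 17/3
After step 2:
  5 331/60 239/36
  271/60 583/100 1499/240
  85/18 607/120 221/36
After step 3:
  451/90 20687/3600 13249/2160
  9031/1800 10867/2000 89473/14400
  5147/1080 39149/7200 12559/2160

Answer: 451/90 20687/3600 13249/2160
9031/1800 10867/2000 89473/14400
5147/1080 39149/7200 12559/2160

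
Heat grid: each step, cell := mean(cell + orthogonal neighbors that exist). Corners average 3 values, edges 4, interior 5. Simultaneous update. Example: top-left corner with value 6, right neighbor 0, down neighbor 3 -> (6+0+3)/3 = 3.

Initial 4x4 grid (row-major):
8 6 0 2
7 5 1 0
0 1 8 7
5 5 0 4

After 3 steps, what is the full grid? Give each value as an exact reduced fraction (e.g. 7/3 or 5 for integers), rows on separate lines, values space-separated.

After step 1:
  7 19/4 9/4 2/3
  5 4 14/5 5/2
  13/4 19/5 17/5 19/4
  10/3 11/4 17/4 11/3
After step 2:
  67/12 9/2 157/60 65/36
  77/16 407/100 299/100 643/240
  923/240 86/25 19/5 859/240
  28/9 53/15 211/60 38/9
After step 3:
  715/144 1677/400 10721/3600 5113/2160
  10987/2400 317/80 19387/6000 19897/7200
  27377/7200 22427/6000 20791/6000 5141/1440
  7553/2160 12241/3600 2713/720 8149/2160

Answer: 715/144 1677/400 10721/3600 5113/2160
10987/2400 317/80 19387/6000 19897/7200
27377/7200 22427/6000 20791/6000 5141/1440
7553/2160 12241/3600 2713/720 8149/2160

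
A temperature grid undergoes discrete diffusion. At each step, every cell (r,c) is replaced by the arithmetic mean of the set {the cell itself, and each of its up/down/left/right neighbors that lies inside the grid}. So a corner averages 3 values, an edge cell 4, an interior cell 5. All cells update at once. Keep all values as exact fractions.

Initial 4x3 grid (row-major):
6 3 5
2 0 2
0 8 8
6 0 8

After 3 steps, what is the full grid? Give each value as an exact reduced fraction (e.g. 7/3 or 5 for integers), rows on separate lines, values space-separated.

After step 1:
  11/3 7/2 10/3
  2 3 15/4
  4 16/5 13/2
  2 11/2 16/3
After step 2:
  55/18 27/8 127/36
  19/6 309/100 199/48
  14/5 111/25 1127/240
  23/6 481/120 52/9
After step 3:
  691/216 7829/2400 1591/432
  10901/3600 7287/2000 27827/7200
  89/25 22841/6000 34307/7200
  1277/360 32507/7200 10427/2160

Answer: 691/216 7829/2400 1591/432
10901/3600 7287/2000 27827/7200
89/25 22841/6000 34307/7200
1277/360 32507/7200 10427/2160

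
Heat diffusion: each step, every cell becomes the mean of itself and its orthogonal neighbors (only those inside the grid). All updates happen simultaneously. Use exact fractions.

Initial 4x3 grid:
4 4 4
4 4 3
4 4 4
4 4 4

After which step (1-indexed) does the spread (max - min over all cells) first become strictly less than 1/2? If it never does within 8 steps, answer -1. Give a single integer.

Answer: 1

Derivation:
Step 1: max=4, min=11/3, spread=1/3
  -> spread < 1/2 first at step 1
Step 2: max=4, min=449/120, spread=31/120
Step 3: max=4, min=4109/1080, spread=211/1080
Step 4: max=7153/1800, min=415103/108000, spread=14077/108000
Step 5: max=428317/108000, min=3747593/972000, spread=5363/48600
Step 6: max=237131/60000, min=112899191/29160000, spread=93859/1166400
Step 7: max=383463533/97200000, min=6788125519/1749600000, spread=4568723/69984000
Step 8: max=11482381111/2916000000, min=408123564371/104976000000, spread=8387449/167961600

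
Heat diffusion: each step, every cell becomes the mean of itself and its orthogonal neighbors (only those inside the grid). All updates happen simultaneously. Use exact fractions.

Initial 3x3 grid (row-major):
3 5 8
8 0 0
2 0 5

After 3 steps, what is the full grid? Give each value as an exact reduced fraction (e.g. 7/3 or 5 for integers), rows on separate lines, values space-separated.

Answer: 8561/2160 13583/3600 7841/2160
48857/14400 19159/6000 14419/4800
787/270 4123/1600 677/270

Derivation:
After step 1:
  16/3 4 13/3
  13/4 13/5 13/4
  10/3 7/4 5/3
After step 2:
  151/36 61/15 139/36
  871/240 297/100 237/80
  25/9 187/80 20/9
After step 3:
  8561/2160 13583/3600 7841/2160
  48857/14400 19159/6000 14419/4800
  787/270 4123/1600 677/270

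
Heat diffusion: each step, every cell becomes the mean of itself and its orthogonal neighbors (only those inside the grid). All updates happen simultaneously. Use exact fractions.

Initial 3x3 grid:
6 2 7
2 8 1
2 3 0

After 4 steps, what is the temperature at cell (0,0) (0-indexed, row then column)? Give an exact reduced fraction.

Answer: 518419/129600

Derivation:
Step 1: cell (0,0) = 10/3
Step 2: cell (0,0) = 163/36
Step 3: cell (0,0) = 8477/2160
Step 4: cell (0,0) = 518419/129600
Full grid after step 4:
  518419/129600 3300073/864000 499369/129600
  1535849/432000 657263/180000 364181/108000
  438169/129600 2691823/864000 414319/129600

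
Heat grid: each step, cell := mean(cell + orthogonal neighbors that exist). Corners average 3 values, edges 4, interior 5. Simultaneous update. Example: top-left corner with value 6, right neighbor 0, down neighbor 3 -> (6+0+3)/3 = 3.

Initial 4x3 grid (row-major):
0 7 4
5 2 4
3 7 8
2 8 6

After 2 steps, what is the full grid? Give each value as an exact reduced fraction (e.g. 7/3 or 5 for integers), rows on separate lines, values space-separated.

After step 1:
  4 13/4 5
  5/2 5 9/2
  17/4 28/5 25/4
  13/3 23/4 22/3
After step 2:
  13/4 69/16 17/4
  63/16 417/100 83/16
  1001/240 537/100 1421/240
  43/9 1381/240 58/9

Answer: 13/4 69/16 17/4
63/16 417/100 83/16
1001/240 537/100 1421/240
43/9 1381/240 58/9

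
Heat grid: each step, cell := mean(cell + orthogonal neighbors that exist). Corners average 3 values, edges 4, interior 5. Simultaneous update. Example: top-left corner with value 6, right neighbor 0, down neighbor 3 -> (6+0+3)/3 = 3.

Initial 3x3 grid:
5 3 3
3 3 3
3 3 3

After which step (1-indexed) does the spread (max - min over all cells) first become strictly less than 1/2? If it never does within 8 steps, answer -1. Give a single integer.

Step 1: max=11/3, min=3, spread=2/3
Step 2: max=32/9, min=3, spread=5/9
Step 3: max=365/108, min=3, spread=41/108
  -> spread < 1/2 first at step 3
Step 4: max=21571/6480, min=551/180, spread=347/1296
Step 5: max=1273337/388800, min=5557/1800, spread=2921/15552
Step 6: max=75812539/23328000, min=673483/216000, spread=24611/186624
Step 7: max=4517762033/1399680000, min=15236741/4860000, spread=207329/2239488
Step 8: max=269972352451/83980800000, min=816401599/259200000, spread=1746635/26873856

Answer: 3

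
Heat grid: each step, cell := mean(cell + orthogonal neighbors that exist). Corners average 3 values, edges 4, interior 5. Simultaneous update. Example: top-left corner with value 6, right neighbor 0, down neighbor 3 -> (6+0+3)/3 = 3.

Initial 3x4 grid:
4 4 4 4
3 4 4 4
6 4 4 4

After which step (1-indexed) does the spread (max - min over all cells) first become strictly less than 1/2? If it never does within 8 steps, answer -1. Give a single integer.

Answer: 2

Derivation:
Step 1: max=9/2, min=11/3, spread=5/6
Step 2: max=157/36, min=58/15, spread=89/180
  -> spread < 1/2 first at step 2
Step 3: max=15079/3600, min=8533/2160, spread=643/2700
Step 4: max=539131/129600, min=13429/3375, spread=117287/648000
Step 5: max=31979669/7776000, min=4312037/1080000, spread=4665013/38880000
Step 6: max=1912433431/466560000, min=540101/135000, spread=73351/746496
Step 7: max=114265882229/27993600000, min=389891633/97200000, spread=79083677/1119744000
Step 8: max=6842348232511/1679616000000, min=46846264369/11664000000, spread=771889307/13436928000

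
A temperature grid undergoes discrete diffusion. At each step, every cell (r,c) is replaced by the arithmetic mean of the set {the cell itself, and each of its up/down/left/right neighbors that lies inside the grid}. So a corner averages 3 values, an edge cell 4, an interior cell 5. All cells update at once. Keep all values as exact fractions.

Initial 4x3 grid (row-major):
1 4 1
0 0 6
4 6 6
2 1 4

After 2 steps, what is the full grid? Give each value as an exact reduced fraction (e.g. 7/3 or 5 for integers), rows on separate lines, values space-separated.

Answer: 53/36 301/120 101/36
547/240 63/25 937/240
599/240 367/100 949/240
103/36 253/80 149/36

Derivation:
After step 1:
  5/3 3/2 11/3
  5/4 16/5 13/4
  3 17/5 11/2
  7/3 13/4 11/3
After step 2:
  53/36 301/120 101/36
  547/240 63/25 937/240
  599/240 367/100 949/240
  103/36 253/80 149/36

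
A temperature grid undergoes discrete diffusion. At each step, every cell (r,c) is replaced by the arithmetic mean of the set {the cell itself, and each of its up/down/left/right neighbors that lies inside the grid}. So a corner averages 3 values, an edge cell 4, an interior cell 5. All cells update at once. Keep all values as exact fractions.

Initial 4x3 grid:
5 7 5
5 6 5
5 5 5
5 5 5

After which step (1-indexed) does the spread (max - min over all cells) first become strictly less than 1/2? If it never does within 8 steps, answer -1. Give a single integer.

Answer: 3

Derivation:
Step 1: max=23/4, min=5, spread=3/4
Step 2: max=1361/240, min=5, spread=161/240
Step 3: max=79891/14400, min=2021/400, spread=1427/2880
  -> spread < 1/2 first at step 3
Step 4: max=4755929/864000, min=121979/24000, spread=72937/172800
Step 5: max=283028491/51840000, min=7362581/1440000, spread=719023/2073600
Step 6: max=16889647169/3110400000, min=148003793/28800000, spread=36209501/124416000
Step 7: max=1008516652771/186624000000, min=26764024261/5184000000, spread=72018847/298598400
Step 8: max=60283590922889/11197440000000, min=1611905813299/311040000000, spread=18039853153/89579520000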